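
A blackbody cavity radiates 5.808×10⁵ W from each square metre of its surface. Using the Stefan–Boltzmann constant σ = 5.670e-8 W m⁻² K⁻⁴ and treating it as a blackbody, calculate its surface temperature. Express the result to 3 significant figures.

T ≈ 1.79×10³ K

I = σT⁴, so T = (I/σ)^(1/4) = (5.808×10⁵/(5.670×10⁻⁸))^(1/4) = 1.79×10³ K.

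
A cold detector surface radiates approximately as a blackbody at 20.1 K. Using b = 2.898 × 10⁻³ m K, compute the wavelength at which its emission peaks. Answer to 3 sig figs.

λ_max ≈ 144 μm

Wien's displacement law: λ_max = b/T = (2.898×10⁻³ m·K)/(20.1 K) = 1.442×10⁻⁴ m.
That is 144 μm, in the infrared range.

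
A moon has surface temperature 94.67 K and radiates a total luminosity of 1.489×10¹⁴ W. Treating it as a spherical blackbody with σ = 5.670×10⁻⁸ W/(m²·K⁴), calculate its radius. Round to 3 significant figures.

R ≈ 1.61×10⁶ m

L = 4πR²σT⁴ ⇒ R = √(L/(4πσT⁴)).
σT⁴ = 4.55441 W/m², so R = √(1.489×10¹⁴/(4π×4.55441)) = 1.61×10⁶ m.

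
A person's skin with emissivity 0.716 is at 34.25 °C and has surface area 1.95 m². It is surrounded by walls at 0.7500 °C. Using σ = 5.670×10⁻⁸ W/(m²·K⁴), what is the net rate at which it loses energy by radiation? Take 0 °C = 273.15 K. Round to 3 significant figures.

T = 34.25 °C + 273.15 = 307.40 K.
Surroundings: T = 0.7500 °C + 273.15 = 273.9000 K.
Area A = 1.95 m².
Net radiated power P_net = εσA(T⁴ − T₀⁴) = 0.716×5.670×10⁻⁸×1.95×(307.40⁴ − 273.9000⁴).
T⁴ − T₀⁴ = 8.92926×10⁹ − 5.62818×10⁹ = 3.30108×10⁹ K⁴, so P_net = 261 W.

Net loss ≈ 261 W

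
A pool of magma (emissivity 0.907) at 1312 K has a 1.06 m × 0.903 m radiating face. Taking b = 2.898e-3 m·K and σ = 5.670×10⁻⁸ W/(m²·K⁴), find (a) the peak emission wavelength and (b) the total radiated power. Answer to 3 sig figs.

(a) λ_max = b/T = 2.898×10⁻³/1312 = 2.209×10⁻⁶ m = 2.21 μm.
Area A = 1.06 × 0.903 = 0.95718 m².
(b) P = εσAT⁴ = 0.907×5.670×10⁻⁸×0.95718×(1312)⁴ = 1.46×10⁵ W.

λ_max ≈ 2.21 μm; P ≈ 1.46×10⁵ W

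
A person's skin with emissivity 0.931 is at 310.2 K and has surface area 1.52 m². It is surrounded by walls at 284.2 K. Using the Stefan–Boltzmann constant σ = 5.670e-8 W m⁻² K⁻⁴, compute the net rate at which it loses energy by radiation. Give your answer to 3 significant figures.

Area A = 1.52 m².
Net radiated power P_net = εσA(T⁴ − T₀⁴) = 0.931×5.670×10⁻⁸×1.52×(310.2⁴ − 284.2⁴).
T⁴ − T₀⁴ = 9.25907×10⁹ − 6.52373×10⁹ = 2.73534×10⁹ K⁴, so P_net = 219 W.

Net loss ≈ 219 W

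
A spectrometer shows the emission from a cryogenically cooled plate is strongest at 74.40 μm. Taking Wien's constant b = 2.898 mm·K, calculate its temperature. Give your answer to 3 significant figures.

Wien's law gives T = b/λ_max = (2.898×10⁻³ m·K)/(7.440×10⁻⁵ m) = 39.0 K.

T ≈ 39.0 K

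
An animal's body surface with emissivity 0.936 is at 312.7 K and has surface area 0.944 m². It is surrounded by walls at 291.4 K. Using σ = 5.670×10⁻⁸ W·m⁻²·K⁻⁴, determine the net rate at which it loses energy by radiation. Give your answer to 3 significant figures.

Net loss ≈ 118 W

Area A = 0.944 m².
Net radiated power P_net = εσA(T⁴ − T₀⁴) = 0.936×5.670×10⁻⁸×0.944×(312.7⁴ − 291.4⁴).
T⁴ − T₀⁴ = 9.56118×10⁹ − 7.21038×10⁹ = 2.35080×10⁹ K⁴, so P_net = 118 W.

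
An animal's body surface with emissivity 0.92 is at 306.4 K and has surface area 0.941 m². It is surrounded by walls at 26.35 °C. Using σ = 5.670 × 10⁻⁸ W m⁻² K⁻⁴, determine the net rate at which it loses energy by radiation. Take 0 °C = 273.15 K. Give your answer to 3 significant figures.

Surroundings: T = 26.35 °C + 273.15 = 299.50 K.
Area A = 0.941 m².
Net radiated power P_net = εσA(T⁴ − T₀⁴) = 0.92×5.670×10⁻⁸×0.941×(306.4⁴ − 299.50⁴).
T⁴ − T₀⁴ = 8.81363×10⁹ − 8.04613×10⁹ = 7.67500×10⁸ K⁴, so P_net = 37.7 W.

Net loss ≈ 37.7 W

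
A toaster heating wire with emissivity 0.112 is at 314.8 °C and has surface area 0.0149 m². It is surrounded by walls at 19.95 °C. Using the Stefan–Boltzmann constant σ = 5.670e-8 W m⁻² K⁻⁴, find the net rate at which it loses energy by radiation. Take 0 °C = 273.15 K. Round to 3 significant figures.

T = 314.8 °C + 273.15 = 587.95 K.
Surroundings: T = 19.95 °C + 273.15 = 293.10 K.
Area A = 0.0149 m².
Net radiated power P_net = εσA(T⁴ − T₀⁴) = 0.112×5.670×10⁻⁸×0.0149×(587.95⁴ − 293.10⁴).
T⁴ − T₀⁴ = 1.19498×10¹¹ − 7.38012×10⁹ = 1.12118×10¹¹ K⁴, so P_net = 10.6 W.

Net loss ≈ 10.6 W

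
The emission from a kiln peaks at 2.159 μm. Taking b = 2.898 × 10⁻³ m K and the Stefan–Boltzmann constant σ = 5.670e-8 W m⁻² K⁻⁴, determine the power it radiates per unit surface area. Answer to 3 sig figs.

I ≈ 1.84×10⁵ W/m²

Wien's law: T = b/λ_max = 2.898×10⁻³/2.159×10⁻⁶ = 1342.29 K.
Then I = σT⁴ = 5.670×10⁻⁸×(1342.29)⁴ = 1.84×10⁵ W/m².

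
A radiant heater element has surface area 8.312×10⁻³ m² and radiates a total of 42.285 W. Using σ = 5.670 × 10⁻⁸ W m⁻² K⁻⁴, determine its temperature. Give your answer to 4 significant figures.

Area A = 8.312×10⁻³ m².
P = σAT⁴ ⇒ T = (P/(σA))^(1/4) = (42.285/(5.670×10⁻⁸×8.312×10⁻³))^(1/4) = 547.3 K.

T ≈ 547.3 K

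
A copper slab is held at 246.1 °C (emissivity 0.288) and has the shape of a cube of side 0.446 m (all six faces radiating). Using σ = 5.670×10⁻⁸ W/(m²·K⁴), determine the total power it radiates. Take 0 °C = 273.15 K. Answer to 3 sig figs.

P ≈ 1.42×10³ W

T = 246.1 °C + 273.15 = 519.25 K.
Area A = 6s² = 6×(0.446 m)² = 1.1935 m².
P = εσAT⁴ = 0.288 × 5.670×10⁻⁸ × 1.1935 × (519.25)⁴ = 1.42×10³ W.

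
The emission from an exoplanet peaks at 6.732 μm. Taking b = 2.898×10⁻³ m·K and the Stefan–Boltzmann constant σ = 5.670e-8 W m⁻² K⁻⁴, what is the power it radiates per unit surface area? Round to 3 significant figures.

Wien's law: T = b/λ_max = 2.898×10⁻³/6.732×10⁻⁶ = 430.481 K.
Then I = σT⁴ = 5.670×10⁻⁸×(430.481)⁴ = 1.95×10³ W/m².

I ≈ 1.95×10³ W/m²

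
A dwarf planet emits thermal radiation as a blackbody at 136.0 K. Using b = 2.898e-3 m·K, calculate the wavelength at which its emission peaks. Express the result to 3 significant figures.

λ_max ≈ 21.3 μm

Wien's displacement law: λ_max = b/T = (2.898×10⁻³ m·K)/(136.0 K) = 2.131×10⁻⁵ m.
That is 21.3 μm, in the infrared range.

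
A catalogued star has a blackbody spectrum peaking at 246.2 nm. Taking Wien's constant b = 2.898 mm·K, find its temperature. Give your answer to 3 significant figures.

Wien's law gives T = b/λ_max = (2.898×10⁻³ m·K)/(2.462×10⁻⁷ m) = 1.18×10⁴ K.

T ≈ 1.18×10⁴ K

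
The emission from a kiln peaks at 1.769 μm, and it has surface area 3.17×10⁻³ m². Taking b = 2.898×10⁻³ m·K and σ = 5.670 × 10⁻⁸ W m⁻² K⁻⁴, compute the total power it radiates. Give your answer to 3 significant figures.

P ≈ 1.29×10³ W

Wien's law: T = b/λ_max = 2.898×10⁻³/1.769×10⁻⁶ = 1638.21 K.
Area A = 3.17×10⁻³ m².
Then P = σAT⁴ = 5.670×10⁻⁸×3.17×10⁻³×(1638.21)⁴ = 1.29×10³ W.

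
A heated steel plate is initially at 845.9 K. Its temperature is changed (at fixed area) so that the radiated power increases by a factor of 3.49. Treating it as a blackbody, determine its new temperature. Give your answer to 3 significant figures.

P ∝ T⁴, so T₂/T₁ = (P₂/P₁)^(1/4) = (3.49)^(1/4) = 1.36680.
T₂ = 845.9 × 1.36680 = 1.16×10³ K.

T₂ ≈ 1.16×10³ K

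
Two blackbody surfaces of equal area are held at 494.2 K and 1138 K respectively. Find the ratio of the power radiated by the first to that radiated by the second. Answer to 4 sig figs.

With equal areas, P₁/P₂ = (T₁/T₂)⁴ = (494.2/1138)⁴ = 0.03557.

P₁/P₂ ≈ 0.03557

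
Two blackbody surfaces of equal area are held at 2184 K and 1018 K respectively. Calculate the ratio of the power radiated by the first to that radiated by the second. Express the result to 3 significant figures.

P₁/P₂ ≈ 21.2

With equal areas, P₁/P₂ = (T₁/T₂)⁴ = (2184/1018)⁴ = 21.2.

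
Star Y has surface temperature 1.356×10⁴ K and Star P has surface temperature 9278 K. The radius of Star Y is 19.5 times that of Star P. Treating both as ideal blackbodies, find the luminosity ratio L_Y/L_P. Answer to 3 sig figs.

L_Y/L_P ≈ 1.73×10³

L ∝ R²T⁴, so L_Y/L_P = (R_Y/R_P)²(T_Y/T_P)⁴ = (19.5)² × (1.356×10⁴/9278)⁴ = 380.25 × 4.56269 = 1.73×10³.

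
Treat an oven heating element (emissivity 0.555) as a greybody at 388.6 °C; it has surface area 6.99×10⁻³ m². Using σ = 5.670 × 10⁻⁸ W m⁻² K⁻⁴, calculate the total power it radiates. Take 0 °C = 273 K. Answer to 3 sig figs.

P ≈ 42.1 W

T = 388.6 °C + 273 = 661.6 K.
Area A = 6.99×10⁻³ m².
P = εσAT⁴ = 0.555 × 5.670×10⁻⁸ × 6.99×10⁻³ × (661.6)⁴ = 42.1 W.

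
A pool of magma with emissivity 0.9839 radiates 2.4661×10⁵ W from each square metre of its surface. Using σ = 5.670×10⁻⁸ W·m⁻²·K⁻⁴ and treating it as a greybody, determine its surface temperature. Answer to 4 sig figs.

T ≈ 1450 K

I = εσT⁴, so T = (I/εσ)^(1/4) = (2.4661×10⁵/(0.9839×5.670×10⁻⁸))^(1/4) = 1450 K.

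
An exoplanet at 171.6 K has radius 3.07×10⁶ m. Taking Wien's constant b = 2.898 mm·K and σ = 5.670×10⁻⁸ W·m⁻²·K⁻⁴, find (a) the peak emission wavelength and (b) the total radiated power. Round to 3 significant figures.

(a) λ_max = b/T = 2.898×10⁻³/171.6 = 1.689×10⁻⁵ m = 16.9 μm.
Surface area A = 4πR² = 4π(3.07×10⁶ m)² = 1.18437×10¹⁴ m².
(b) P = σAT⁴ = 5.670×10⁻⁸×1.18437×10¹⁴×(171.6)⁴ = 5.82×10¹⁵ W.

λ_max ≈ 16.9 μm; P ≈ 5.82×10¹⁵ W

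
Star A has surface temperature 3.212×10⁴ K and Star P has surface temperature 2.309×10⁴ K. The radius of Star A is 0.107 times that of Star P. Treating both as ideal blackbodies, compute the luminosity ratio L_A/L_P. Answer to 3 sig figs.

L ∝ R²T⁴, so L_A/L_P = (R_A/R_P)²(T_A/T_P)⁴ = (0.107)² × (3.212×10⁴/2.309×10⁴)⁴ = 0.011449 × 3.74461 = 0.0429.

L_A/L_P ≈ 0.0429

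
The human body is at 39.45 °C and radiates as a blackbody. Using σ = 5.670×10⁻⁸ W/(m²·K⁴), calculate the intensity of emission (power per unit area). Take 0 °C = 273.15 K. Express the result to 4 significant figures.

T = 39.45 °C + 273.15 = 312.60 K.
Stefan–Boltzmann: I = σT⁴ = 5.670×10⁻⁸ × (312.60)⁴ = 541.4 W/m².

I ≈ 541.4 W/m²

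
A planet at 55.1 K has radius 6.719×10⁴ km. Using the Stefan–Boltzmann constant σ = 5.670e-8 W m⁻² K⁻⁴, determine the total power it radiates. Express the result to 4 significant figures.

Surface area A = 4πR² = 4π(6.719×10⁷ m)² = 5.67308×10¹⁶ m².
P = σAT⁴ = 5.670×10⁻⁸ × 5.67308×10¹⁶ × (55.1)⁴ = 2.965×10¹⁶ W.

P ≈ 2.965×10¹⁶ W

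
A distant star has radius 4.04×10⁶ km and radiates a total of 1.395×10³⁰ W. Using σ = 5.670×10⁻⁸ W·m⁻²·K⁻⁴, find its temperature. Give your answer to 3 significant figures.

Surface area A = 4πR² = 4π(4.04×10⁹ m)² = 2.05103×10²⁰ m².
P = σAT⁴ ⇒ T = (P/(σA))^(1/4) = (1.395×10³⁰/(5.670×10⁻⁸×2.05103×10²⁰))^(1/4) = 1.86×10⁴ K.

T ≈ 1.86×10⁴ K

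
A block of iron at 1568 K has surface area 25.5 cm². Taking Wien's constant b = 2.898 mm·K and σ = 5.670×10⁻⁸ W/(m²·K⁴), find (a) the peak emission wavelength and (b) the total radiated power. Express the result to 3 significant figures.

(a) λ_max = b/T = 2.898×10⁻³/1568 = 1.848×10⁻⁶ m = 1.85×10³ nm.
Area A = 25.5 cm² = 2.55×10⁻³ m².
(b) P = σAT⁴ = 5.670×10⁻⁸×2.55×10⁻³×(1568)⁴ = 874 W.

λ_max ≈ 1.85×10³ nm; P ≈ 874 W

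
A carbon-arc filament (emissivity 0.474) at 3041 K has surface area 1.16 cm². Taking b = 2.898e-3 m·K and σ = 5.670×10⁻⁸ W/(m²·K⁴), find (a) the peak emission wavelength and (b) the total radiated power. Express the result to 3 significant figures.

(a) λ_max = b/T = 2.898×10⁻³/3041 = 9.530×10⁻⁷ m = 953 nm.
Area A = 1.16 cm² = 1.16×10⁻⁴ m².
(b) P = εσAT⁴ = 0.474×5.670×10⁻⁸×1.16×10⁻⁴×(3041)⁴ = 267 W.

λ_max ≈ 953 nm; P ≈ 267 W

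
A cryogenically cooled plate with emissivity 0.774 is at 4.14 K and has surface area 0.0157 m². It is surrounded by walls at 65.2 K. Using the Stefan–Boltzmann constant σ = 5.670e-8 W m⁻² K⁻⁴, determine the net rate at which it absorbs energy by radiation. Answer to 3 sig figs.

Net gain ≈ 0.0125 W

Area A = 0.0157 m².
Net radiated power P_net = εσA(T⁴ − T₀⁴) = 0.774×5.670×10⁻⁸×0.0157×(4.14⁴ − 65.2⁴).
T⁴ − T₀⁴ = 293.766 − 1.80713×10⁷ = -1.80710×10⁷ K⁴, so P_net = -0.0125 W — negative, meaning a net gain of 0.0125 W.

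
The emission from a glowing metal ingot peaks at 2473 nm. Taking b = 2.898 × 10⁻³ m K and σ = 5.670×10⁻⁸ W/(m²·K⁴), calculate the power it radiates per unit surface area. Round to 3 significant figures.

I ≈ 1.07×10⁵ W/m²

Wien's law: T = b/λ_max = 2.898×10⁻³/2.473×10⁻⁶ = 1171.86 K.
Then I = σT⁴ = 5.670×10⁻⁸×(1171.86)⁴ = 1.07×10⁵ W/m².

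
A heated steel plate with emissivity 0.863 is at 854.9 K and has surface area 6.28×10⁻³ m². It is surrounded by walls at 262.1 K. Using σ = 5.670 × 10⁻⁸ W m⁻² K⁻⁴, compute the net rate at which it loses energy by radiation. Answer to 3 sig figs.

Net loss ≈ 163 W

Area A = 6.28×10⁻³ m².
Net radiated power P_net = εσA(T⁴ − T₀⁴) = 0.863×5.670×10⁻⁸×6.28×10⁻³×(854.9⁴ − 262.1⁴).
T⁴ − T₀⁴ = 5.34148×10¹¹ − 4.71920×10⁹ = 5.29429×10¹¹ K⁴, so P_net = 163 W.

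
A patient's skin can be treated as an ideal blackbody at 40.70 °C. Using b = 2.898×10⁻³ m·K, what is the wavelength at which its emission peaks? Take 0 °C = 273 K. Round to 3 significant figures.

T = 40.70 °C + 273 = 313.70 K.
Wien's displacement law: λ_max = b/T = (2.898×10⁻³ m·K)/(313.70 K) = 9.238×10⁻⁶ m.
That is 9.24 μm, in the infrared range.

λ_max ≈ 9.24 μm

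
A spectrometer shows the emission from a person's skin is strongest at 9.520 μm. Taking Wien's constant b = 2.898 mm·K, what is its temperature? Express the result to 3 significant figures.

Wien's law gives T = b/λ_max = (2.898×10⁻³ m·K)/(9.520×10⁻⁶ m) = 304 K.

T ≈ 304 K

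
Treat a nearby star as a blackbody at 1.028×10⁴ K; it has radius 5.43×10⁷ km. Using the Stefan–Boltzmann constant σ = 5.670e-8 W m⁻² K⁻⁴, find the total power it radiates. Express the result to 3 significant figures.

P ≈ 2.35×10³¹ W

Surface area A = 4πR² = 4π(5.43×10¹⁰ m)² = 3.70518×10²² m².
P = σAT⁴ = 5.670×10⁻⁸ × 3.70518×10²² × (1.028×10⁴)⁴ = 2.35×10³¹ W.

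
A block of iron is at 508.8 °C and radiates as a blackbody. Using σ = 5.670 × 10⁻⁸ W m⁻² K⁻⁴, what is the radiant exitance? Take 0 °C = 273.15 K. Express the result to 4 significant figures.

T = 508.8 °C + 273.15 = 781.95 K.
Stefan–Boltzmann: I = σT⁴ = 5.670×10⁻⁸ × (781.95)⁴ = 2.120×10⁴ W/m².

I ≈ 2.120×10⁴ W/m²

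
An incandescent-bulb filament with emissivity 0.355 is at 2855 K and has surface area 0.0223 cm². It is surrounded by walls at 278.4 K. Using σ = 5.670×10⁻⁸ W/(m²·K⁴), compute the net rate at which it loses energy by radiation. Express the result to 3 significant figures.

Area A = 0.0223 cm² = 2.23×10⁻⁶ m².
Net radiated power P_net = εσA(T⁴ − T₀⁴) = 0.355×5.670×10⁻⁸×2.23×10⁻⁶×(2855⁴ − 278.4⁴).
T⁴ − T₀⁴ = 6.64392×10¹³ − 6.00727×10⁹ = 6.64332×10¹³ K⁴, so P_net = 2.98 W.

Net loss ≈ 2.98 W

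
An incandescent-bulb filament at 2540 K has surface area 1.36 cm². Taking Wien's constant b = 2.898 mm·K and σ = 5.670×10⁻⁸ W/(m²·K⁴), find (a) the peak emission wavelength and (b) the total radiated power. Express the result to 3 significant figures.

(a) λ_max = b/T = 2.898×10⁻³/2540 = 1.141×10⁻⁶ m = 1.14×10³ nm.
Area A = 1.36 cm² = 1.36×10⁻⁴ m².
(b) P = σAT⁴ = 5.670×10⁻⁸×1.36×10⁻⁴×(2540)⁴ = 321 W.

λ_max ≈ 1.14×10³ nm; P ≈ 321 W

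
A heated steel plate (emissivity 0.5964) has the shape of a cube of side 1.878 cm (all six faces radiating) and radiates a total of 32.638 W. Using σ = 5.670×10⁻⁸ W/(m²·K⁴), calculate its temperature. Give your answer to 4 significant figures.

T ≈ 821.8 K

Area A = 6s² = 6×(0.01878 m)² = 2.11613×10⁻³ m².
P = εσAT⁴ ⇒ T = (P/(εσA))^(1/4) = (32.638/(0.5964×5.670×10⁻⁸×2.11613×10⁻³))^(1/4) = 821.8 K.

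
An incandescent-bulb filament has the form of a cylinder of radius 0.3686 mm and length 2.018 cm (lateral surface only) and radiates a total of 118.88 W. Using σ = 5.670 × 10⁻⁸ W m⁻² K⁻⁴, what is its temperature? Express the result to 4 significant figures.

Lateral area A = 2πrL = 2π×3.686×10⁻⁴×0.02018 = 4.67365×10⁻⁵ m².
P = σAT⁴ ⇒ T = (P/(σA))^(1/4) = (118.88/(5.670×10⁻⁸×4.67365×10⁻⁵))^(1/4) = 2588 K.

T ≈ 2588 K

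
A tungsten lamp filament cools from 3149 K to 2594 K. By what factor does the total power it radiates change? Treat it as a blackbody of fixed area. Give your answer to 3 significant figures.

P ∝ T⁴, so P₂/P₁ = (T₂/T₁)⁴ = (2594/3149)⁴ = (0.823754)⁴ = 0.460.

P₂/P₁ ≈ 0.460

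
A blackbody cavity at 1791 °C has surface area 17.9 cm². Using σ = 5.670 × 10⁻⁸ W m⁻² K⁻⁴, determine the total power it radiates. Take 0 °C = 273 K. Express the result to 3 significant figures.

T = 1791 °C + 273 = 2064 K.
Area A = 17.9 cm² = 1.79×10⁻³ m².
P = σAT⁴ = 5.670×10⁻⁸ × 1.79×10⁻³ × (2064)⁴ = 1.84×10³ W.

P ≈ 1.84×10³ W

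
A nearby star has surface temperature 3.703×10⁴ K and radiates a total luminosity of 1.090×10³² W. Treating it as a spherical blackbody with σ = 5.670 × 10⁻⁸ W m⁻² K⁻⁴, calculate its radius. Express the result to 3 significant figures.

R ≈ 9.02×10⁹ m

L = 4πR²σT⁴ ⇒ R = √(L/(4πσT⁴)).
σT⁴ = 1.06610×10¹¹ W/m², so R = √(1.090×10³²/(4π×1.06610×10¹¹)) = 9.02×10⁹ m.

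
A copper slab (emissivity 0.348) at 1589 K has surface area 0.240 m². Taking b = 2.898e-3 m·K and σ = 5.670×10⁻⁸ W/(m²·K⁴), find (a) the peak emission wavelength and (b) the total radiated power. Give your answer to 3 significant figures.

λ_max ≈ 1.82×10³ nm; P ≈ 3.02×10⁴ W

(a) λ_max = b/T = 2.898×10⁻³/1589 = 1.824×10⁻⁶ m = 1.82×10³ nm.
Area A = 0.240 m².
(b) P = εσAT⁴ = 0.348×5.670×10⁻⁸×0.240×(1589)⁴ = 3.02×10⁴ W.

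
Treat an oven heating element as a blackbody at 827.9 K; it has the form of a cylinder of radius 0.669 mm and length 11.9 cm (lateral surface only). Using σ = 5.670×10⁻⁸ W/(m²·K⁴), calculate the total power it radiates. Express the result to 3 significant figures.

P ≈ 13.3 W

Lateral area A = 2πrL = 2π×6.69×10⁻⁴×0.119 = 5.00211×10⁻⁴ m².
P = σAT⁴ = 5.670×10⁻⁸ × 5.00211×10⁻⁴ × (827.9)⁴ = 13.3 W.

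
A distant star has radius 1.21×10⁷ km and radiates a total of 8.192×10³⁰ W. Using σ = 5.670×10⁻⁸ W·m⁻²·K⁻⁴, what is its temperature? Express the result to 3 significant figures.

T ≈ 1.67×10⁴ K

Surface area A = 4πR² = 4π(1.21×10¹⁰ m)² = 1.83984×10²¹ m².
P = σAT⁴ ⇒ T = (P/(σA))^(1/4) = (8.192×10³⁰/(5.670×10⁻⁸×1.83984×10²¹))^(1/4) = 1.67×10⁴ K.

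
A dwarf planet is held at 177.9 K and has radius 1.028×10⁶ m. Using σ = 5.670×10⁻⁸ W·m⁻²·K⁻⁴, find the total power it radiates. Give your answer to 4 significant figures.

Surface area A = 4πR² = 4π(1.028×10⁶ m)² = 1.32799×10¹³ m².
P = σAT⁴ = 5.670×10⁻⁸ × 1.32799×10¹³ × (177.9)⁴ = 7.542×10¹⁴ W.

P ≈ 7.542×10¹⁴ W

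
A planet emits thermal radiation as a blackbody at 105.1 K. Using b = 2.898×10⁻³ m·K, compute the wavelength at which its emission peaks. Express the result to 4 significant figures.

λ_max ≈ 27.57 μm

Wien's displacement law: λ_max = b/T = (2.898×10⁻³ m·K)/(105.1 K) = 2.7574×10⁻⁵ m.
That is 27.57 μm, in the infrared range.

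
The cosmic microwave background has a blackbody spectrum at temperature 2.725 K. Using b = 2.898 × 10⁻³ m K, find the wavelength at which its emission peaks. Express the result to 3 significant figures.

λ_max ≈ 1.06 mm

Wien's displacement law: λ_max = b/T = (2.898×10⁻³ m·K)/(2.725 K) = 1.063×10⁻³ m.
That is 1.06 mm, in the microwave range.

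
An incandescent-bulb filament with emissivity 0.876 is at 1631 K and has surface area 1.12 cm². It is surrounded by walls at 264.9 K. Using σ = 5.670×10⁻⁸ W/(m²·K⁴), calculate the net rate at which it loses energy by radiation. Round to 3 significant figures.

Net loss ≈ 39.3 W

Area A = 1.12 cm² = 1.12×10⁻⁴ m².
Net radiated power P_net = εσA(T⁴ − T₀⁴) = 0.876×5.670×10⁻⁸×1.12×10⁻⁴×(1631⁴ − 264.9⁴).
T⁴ − T₀⁴ = 7.07646×10¹² − 4.92411×10⁹ = 7.07154×10¹² K⁴, so P_net = 39.3 W.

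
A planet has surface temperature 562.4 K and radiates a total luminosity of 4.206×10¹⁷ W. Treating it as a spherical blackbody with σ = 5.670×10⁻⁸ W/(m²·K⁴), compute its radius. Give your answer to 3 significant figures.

R ≈ 2.43×10⁶ m

L = 4πR²σT⁴ ⇒ R = √(L/(4πσT⁴)).
σT⁴ = 5672.37 W/m², so R = √(4.206×10¹⁷/(4π×5672.37)) = 2.43×10⁶ m.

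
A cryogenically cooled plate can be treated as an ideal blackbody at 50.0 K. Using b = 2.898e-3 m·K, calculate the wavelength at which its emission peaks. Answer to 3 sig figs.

Wien's displacement law: λ_max = b/T = (2.898×10⁻³ m·K)/(50.0 K) = 5.796×10⁻⁵ m.
That is 58.0 μm, in the infrared range.

λ_max ≈ 58.0 μm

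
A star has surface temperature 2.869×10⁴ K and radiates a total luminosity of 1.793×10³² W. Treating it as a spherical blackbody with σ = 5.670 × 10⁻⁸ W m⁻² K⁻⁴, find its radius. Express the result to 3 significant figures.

L = 4πR²σT⁴ ⇒ R = √(L/(4πσT⁴)).
σT⁴ = 3.84154×10¹⁰ W/m², so R = √(1.793×10³²/(4π×3.84154×10¹⁰)) = 1.93×10¹⁰ m.

R ≈ 1.93×10¹⁰ m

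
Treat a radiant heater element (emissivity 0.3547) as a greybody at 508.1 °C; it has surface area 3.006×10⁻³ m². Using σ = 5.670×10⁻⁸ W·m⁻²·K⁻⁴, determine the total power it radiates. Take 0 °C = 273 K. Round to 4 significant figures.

P ≈ 22.50 W

T = 508.1 °C + 273 = 781.1 K.
Area A = 3.006×10⁻³ m².
P = εσAT⁴ = 0.3547 × 5.670×10⁻⁸ × 3.006×10⁻³ × (781.1)⁴ = 22.50 W.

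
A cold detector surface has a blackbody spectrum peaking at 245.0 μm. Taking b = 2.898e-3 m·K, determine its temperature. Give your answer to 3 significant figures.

T ≈ 11.8 K

Wien's law gives T = b/λ_max = (2.898×10⁻³ m·K)/(2.450×10⁻⁴ m) = 11.8 K.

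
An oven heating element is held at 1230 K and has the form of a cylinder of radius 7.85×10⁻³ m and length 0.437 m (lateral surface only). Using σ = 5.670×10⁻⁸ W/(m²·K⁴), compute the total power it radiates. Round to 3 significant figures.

Lateral area A = 2πrL = 2π×7.85×10⁻³×0.437 = 0.0215542 m².
P = σAT⁴ = 5.670×10⁻⁸ × 0.0215542 × (1230)⁴ = 2.80×10³ W.

P ≈ 2.80×10³ W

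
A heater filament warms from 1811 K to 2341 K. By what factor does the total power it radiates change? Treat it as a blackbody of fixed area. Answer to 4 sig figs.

P₂/P₁ ≈ 2.792

P ∝ T⁴, so P₂/P₁ = (T₂/T₁)⁴ = (2341/1811)⁴ = (1.29266)⁴ = 2.792.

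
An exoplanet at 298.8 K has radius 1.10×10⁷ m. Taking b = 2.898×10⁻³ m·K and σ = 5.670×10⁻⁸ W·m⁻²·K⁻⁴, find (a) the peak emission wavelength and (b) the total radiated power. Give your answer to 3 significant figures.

λ_max ≈ 9.70 μm; P ≈ 6.87×10¹⁷ W

(a) λ_max = b/T = 2.898×10⁻³/298.8 = 9.699×10⁻⁶ m = 9.70 μm.
Surface area A = 4πR² = 4π(1.10×10⁷ m)² = 1.52053×10¹⁵ m².
(b) P = σAT⁴ = 5.670×10⁻⁸×1.52053×10¹⁵×(298.8)⁴ = 6.87×10¹⁷ W.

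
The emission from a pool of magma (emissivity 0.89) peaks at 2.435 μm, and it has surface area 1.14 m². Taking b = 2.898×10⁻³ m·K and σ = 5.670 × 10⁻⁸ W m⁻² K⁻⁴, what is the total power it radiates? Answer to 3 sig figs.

P ≈ 1.15×10⁵ W

Wien's law: T = b/λ_max = 2.898×10⁻³/2.435×10⁻⁶ = 1190.14 K.
Area A = 1.14 m².
Then P = εσAT⁴ = 0.89×5.670×10⁻⁸×1.14×(1190.14)⁴ = 1.15×10⁵ W.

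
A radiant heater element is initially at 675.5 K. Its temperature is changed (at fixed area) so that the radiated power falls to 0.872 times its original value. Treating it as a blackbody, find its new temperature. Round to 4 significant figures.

T₂ ≈ 652.8 K

P ∝ T⁴, so T₂/T₁ = (P₂/P₁)^(1/4) = (0.872)^(1/4) = 0.966338.
T₂ = 675.5 × 0.966338 = 652.8 K.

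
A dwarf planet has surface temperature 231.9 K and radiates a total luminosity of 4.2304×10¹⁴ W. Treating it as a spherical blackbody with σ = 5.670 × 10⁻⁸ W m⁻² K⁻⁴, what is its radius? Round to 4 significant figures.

L = 4πR²σT⁴ ⇒ R = √(L/(4πσT⁴)).
σT⁴ = 163.978 W/m², so R = √(4.2304×10¹⁴/(4π×163.978)) = 4.531×10⁵ m.

R ≈ 4.531×10⁵ m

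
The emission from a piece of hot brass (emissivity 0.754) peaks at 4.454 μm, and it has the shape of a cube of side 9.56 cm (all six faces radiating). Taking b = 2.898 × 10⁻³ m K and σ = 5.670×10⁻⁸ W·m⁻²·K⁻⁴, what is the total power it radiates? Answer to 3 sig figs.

P ≈ 420 W

Wien's law: T = b/λ_max = 2.898×10⁻³/4.454×10⁻⁶ = 650.651 K.
Area A = 6s² = 6×(0.0956 m)² = 0.0548362 m².
Then P = εσAT⁴ = 0.754×5.670×10⁻⁸×0.0548362×(650.651)⁴ = 420 W.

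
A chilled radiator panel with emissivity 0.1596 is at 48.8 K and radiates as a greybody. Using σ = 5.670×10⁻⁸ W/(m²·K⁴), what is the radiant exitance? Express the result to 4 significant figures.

Stefan–Boltzmann: I = εσT⁴ = 0.1596 × 5.670×10⁻⁸ × (48.8)⁴ = 0.05132 W/m².

I ≈ 0.05132 W/m²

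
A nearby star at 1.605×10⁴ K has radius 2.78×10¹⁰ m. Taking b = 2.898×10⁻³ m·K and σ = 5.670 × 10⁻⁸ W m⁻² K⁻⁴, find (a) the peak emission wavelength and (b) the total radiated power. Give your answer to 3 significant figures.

(a) λ_max = b/T = 2.898×10⁻³/1.605×10⁴ = 1.806×10⁻⁷ m = 181 nm.
Surface area A = 4πR² = 4π(2.78×10¹⁰ m)² = 9.71179×10²¹ m².
(b) P = σAT⁴ = 5.670×10⁻⁸×9.71179×10²¹×(1.605×10⁴)⁴ = 3.65×10³¹ W.

λ_max ≈ 181 nm; P ≈ 3.65×10³¹ W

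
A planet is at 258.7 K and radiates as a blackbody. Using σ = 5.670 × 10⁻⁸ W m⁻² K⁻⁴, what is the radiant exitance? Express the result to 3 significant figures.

I ≈ 254 W/m²

Stefan–Boltzmann: I = σT⁴ = 5.670×10⁻⁸ × (258.7)⁴ = 254 W/m².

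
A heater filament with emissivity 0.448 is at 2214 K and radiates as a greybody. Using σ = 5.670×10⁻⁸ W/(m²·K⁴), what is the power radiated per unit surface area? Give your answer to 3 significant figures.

I ≈ 6.10×10⁵ W/m²

Stefan–Boltzmann: I = εσT⁴ = 0.448 × 5.670×10⁻⁸ × (2214)⁴ = 6.10×10⁵ W/m².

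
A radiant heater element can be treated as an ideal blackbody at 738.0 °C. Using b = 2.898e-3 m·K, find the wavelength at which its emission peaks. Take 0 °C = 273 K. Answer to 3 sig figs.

λ_max ≈ 2.87 μm

T = 738.0 °C + 273 = 1011.0 K.
Wien's displacement law: λ_max = b/T = (2.898×10⁻³ m·K)/(1011.0 K) = 2.866×10⁻⁶ m.
That is 2.87 μm, in the infrared range.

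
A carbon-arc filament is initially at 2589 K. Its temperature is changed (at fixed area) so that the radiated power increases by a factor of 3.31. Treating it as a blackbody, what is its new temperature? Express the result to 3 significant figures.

T₂ ≈ 3.49×10³ K

P ∝ T⁴, so T₂/T₁ = (P₂/P₁)^(1/4) = (3.31)^(1/4) = 1.34883.
T₂ = 2589 × 1.34883 = 3.49×10³ K.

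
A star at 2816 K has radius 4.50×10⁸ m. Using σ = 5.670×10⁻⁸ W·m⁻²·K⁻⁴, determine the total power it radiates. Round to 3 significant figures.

Surface area A = 4πR² = 4π(4.50×10⁸ m)² = 2.54469×10¹⁸ m².
P = σAT⁴ = 5.670×10⁻⁸ × 2.54469×10¹⁸ × (2816)⁴ = 9.07×10²⁴ W.

P ≈ 9.07×10²⁴ W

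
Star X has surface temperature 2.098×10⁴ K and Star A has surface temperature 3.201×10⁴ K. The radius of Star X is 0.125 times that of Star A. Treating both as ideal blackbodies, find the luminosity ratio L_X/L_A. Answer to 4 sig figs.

L_X/L_A ≈ 2.883×10⁻³

L ∝ R²T⁴, so L_X/L_A = (R_X/R_A)²(T_X/T_A)⁴ = (0.125)² × (2.098×10⁴/3.201×10⁴)⁴ = 0.015625 × 0.184535 = 2.883×10⁻³.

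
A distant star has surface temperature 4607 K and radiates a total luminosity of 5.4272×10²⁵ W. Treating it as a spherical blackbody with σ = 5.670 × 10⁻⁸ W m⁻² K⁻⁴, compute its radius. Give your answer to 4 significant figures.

R ≈ 4.112×10⁸ m

L = 4πR²σT⁴ ⇒ R = √(L/(4πσT⁴)).
σT⁴ = 2.55421×10⁷ W/m², so R = √(5.4272×10²⁵/(4π×2.55421×10⁷)) = 4.112×10⁸ m.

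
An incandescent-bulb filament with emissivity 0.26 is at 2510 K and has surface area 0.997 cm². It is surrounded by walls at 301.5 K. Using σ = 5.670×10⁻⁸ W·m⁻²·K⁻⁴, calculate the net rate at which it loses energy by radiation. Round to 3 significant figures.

Area A = 0.997 cm² = 9.97×10⁻⁵ m².
Net radiated power P_net = εσA(T⁴ − T₀⁴) = 0.26×5.670×10⁻⁸×9.97×10⁻⁵×(2510⁴ − 301.5⁴).
T⁴ − T₀⁴ = 3.96913×10¹³ − 8.26322×10⁹ = 3.96830×10¹³ K⁴, so P_net = 58.3 W.

Net loss ≈ 58.3 W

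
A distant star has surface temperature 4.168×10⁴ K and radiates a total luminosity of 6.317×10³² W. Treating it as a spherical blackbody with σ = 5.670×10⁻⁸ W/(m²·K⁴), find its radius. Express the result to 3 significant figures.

L = 4πR²σT⁴ ⇒ R = √(L/(4πσT⁴)).
σT⁴ = 1.71117×10¹¹ W/m², so R = √(6.317×10³²/(4π×1.71117×10¹¹)) = 1.71×10¹⁰ m.

R ≈ 1.71×10¹⁰ m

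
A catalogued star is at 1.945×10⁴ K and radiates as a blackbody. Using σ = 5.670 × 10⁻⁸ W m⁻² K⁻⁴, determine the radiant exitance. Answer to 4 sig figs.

Stefan–Boltzmann: I = σT⁴ = 5.670×10⁻⁸ × (1.945×10⁴)⁴ = 8.114×10⁹ W/m².

I ≈ 8.114×10⁹ W/m²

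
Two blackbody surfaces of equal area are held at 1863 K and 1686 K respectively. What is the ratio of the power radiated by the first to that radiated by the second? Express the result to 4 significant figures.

P₁/P₂ ≈ 1.491

With equal areas, P₁/P₂ = (T₁/T₂)⁴ = (1863/1686)⁴ = 1.491.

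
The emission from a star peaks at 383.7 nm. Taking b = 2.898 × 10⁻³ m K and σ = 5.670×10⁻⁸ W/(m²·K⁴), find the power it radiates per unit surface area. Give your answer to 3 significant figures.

Wien's law: T = b/λ_max = 2.898×10⁻³/3.837×10⁻⁷ = 7552.78 K.
Then I = σT⁴ = 5.670×10⁻⁸×(7552.78)⁴ = 1.85×10⁸ W/m².

I ≈ 1.85×10⁸ W/m²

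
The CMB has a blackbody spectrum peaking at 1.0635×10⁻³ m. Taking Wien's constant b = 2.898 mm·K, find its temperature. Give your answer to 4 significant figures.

Wien's law gives T = b/λ_max = (2.898×10⁻³ m·K)/(1.0635×10⁻³ m) = 2.725 K.

T ≈ 2.725 K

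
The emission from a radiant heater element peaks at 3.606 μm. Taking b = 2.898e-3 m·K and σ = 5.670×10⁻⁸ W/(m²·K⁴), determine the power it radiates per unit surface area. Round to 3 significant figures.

I ≈ 2.37×10⁴ W/m²

Wien's law: T = b/λ_max = 2.898×10⁻³/3.606×10⁻⁶ = 803.661 K.
Then I = σT⁴ = 5.670×10⁻⁸×(803.661)⁴ = 2.37×10⁴ W/m².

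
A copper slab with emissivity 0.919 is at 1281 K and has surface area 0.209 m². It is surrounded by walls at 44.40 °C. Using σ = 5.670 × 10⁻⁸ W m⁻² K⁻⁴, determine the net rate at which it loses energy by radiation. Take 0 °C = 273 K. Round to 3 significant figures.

Net loss ≈ 2.92×10⁴ W

Surroundings: T = 44.40 °C + 273 = 317.40 K.
Area A = 0.209 m².
Net radiated power P_net = εσA(T⁴ − T₀⁴) = 0.919×5.670×10⁻⁸×0.209×(1281⁴ − 317.40⁴).
T⁴ − T₀⁴ = 2.69275×10¹² − 1.01491×10¹⁰ = 2.68260×10¹² K⁴, so P_net = 2.92×10⁴ W.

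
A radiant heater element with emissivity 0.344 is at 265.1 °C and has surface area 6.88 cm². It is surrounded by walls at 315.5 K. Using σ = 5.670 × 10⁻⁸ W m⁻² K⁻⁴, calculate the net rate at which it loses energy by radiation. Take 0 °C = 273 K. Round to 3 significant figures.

Net loss ≈ 0.992 W

T = 265.1 °C + 273 = 538.1 K.
Area A = 6.88 cm² = 6.88×10⁻⁴ m².
Net radiated power P_net = εσA(T⁴ − T₀⁴) = 0.344×5.670×10⁻⁸×6.88×10⁻⁴×(538.1⁴ − 315.5⁴).
T⁴ − T₀⁴ = 8.38401×10¹⁰ − 9.90826×10⁹ = 7.39318×10¹⁰ K⁴, so P_net = 0.992 W.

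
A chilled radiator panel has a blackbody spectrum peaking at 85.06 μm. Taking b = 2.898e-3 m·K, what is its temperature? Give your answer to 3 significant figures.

Wien's law gives T = b/λ_max = (2.898×10⁻³ m·K)/(8.506×10⁻⁵ m) = 34.1 K.

T ≈ 34.1 K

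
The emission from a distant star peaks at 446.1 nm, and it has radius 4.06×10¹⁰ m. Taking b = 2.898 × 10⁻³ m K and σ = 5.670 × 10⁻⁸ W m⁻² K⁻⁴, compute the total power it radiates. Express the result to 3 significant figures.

P ≈ 2.09×10³⁰ W

Wien's law: T = b/λ_max = 2.898×10⁻³/4.461×10⁻⁷ = 6496.30 K.
Surface area A = 4πR² = 4π(4.06×10¹⁰ m)² = 2.07139×10²² m².
Then P = σAT⁴ = 5.670×10⁻⁸×2.07139×10²²×(6496.30)⁴ = 2.09×10³⁰ W.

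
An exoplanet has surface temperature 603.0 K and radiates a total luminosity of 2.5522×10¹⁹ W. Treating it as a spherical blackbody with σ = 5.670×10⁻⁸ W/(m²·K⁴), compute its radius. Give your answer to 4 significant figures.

L = 4πR²σT⁴ ⇒ R = √(L/(4πσT⁴)).
σT⁴ = 7496.39 W/m², so R = √(2.5522×10¹⁹/(4π×7496.39)) = 1.646×10⁷ m.

R ≈ 1.646×10⁷ m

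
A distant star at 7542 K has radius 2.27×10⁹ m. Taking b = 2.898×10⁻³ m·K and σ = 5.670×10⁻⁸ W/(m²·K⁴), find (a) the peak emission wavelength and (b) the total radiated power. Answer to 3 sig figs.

(a) λ_max = b/T = 2.898×10⁻³/7542 = 3.842×10⁻⁷ m = 384 nm.
Surface area A = 4πR² = 4π(2.27×10⁹ m)² = 6.47533×10¹⁹ m².
(b) P = σAT⁴ = 5.670×10⁻⁸×6.47533×10¹⁹×(7542)⁴ = 1.19×10²⁸ W.

λ_max ≈ 384 nm; P ≈ 1.19×10²⁸ W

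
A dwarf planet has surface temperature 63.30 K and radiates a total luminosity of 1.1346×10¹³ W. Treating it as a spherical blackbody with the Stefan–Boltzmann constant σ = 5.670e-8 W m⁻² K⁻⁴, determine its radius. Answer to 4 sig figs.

L = 4πR²σT⁴ ⇒ R = √(L/(4πσT⁴)).
σT⁴ = 0.910328 W/m², so R = √(1.1346×10¹³/(4π×0.910328)) = 9.959×10⁵ m.

R ≈ 9.959×10⁵ m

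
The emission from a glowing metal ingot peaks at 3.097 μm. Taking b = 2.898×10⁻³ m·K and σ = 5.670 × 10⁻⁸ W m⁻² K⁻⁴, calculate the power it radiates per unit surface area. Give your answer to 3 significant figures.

I ≈ 4.35×10⁴ W/m²

Wien's law: T = b/λ_max = 2.898×10⁻³/3.097×10⁻⁶ = 935.744 K.
Then I = σT⁴ = 5.670×10⁻⁸×(935.744)⁴ = 4.35×10⁴ W/m².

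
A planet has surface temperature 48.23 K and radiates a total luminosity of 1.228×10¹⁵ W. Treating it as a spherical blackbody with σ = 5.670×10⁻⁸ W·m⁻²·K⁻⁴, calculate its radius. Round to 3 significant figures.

L = 4πR²σT⁴ ⇒ R = √(L/(4πσT⁴)).
σT⁴ = 0.306798 W/m², so R = √(1.228×10¹⁵/(4π×0.306798)) = 1.78×10⁷ m.

R ≈ 1.78×10⁷ m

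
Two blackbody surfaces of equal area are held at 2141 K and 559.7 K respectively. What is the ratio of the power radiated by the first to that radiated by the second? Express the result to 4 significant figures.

P₁/P₂ ≈ 214.1

With equal areas, P₁/P₂ = (T₁/T₂)⁴ = (2141/559.7)⁴ = 214.1.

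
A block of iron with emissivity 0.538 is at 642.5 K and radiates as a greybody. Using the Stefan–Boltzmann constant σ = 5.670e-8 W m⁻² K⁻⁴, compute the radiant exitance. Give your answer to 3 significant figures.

I ≈ 5.20×10³ W/m²

Stefan–Boltzmann: I = εσT⁴ = 0.538 × 5.670×10⁻⁸ × (642.5)⁴ = 5.20×10³ W/m².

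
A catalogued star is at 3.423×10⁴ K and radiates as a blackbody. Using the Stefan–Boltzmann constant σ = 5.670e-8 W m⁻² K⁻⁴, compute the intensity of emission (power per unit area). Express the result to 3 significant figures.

Stefan–Boltzmann: I = σT⁴ = 5.670×10⁻⁸ × (3.423×10⁴)⁴ = 7.78×10¹⁰ W/m².

I ≈ 7.78×10¹⁰ W/m²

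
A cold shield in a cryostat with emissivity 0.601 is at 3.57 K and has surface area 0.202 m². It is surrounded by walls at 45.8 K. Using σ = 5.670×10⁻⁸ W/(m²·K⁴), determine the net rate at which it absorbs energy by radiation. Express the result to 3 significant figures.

Area A = 0.202 m².
Net radiated power P_net = εσA(T⁴ − T₀⁴) = 0.601×5.670×10⁻⁸×0.202×(3.57⁴ − 45.8⁴).
T⁴ − T₀⁴ = 162.432 − 4.40009×10⁶ = -4.39993×10⁶ K⁴, so P_net = -0.0303 W — negative, meaning a net gain of 0.0303 W.

Net gain ≈ 0.0303 W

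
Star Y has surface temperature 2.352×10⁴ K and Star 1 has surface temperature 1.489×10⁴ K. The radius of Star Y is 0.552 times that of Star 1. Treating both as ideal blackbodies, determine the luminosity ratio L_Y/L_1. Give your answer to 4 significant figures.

L ∝ R²T⁴, so L_Y/L_1 = (R_Y/R_1)²(T_Y/T_1)⁴ = (0.552)² × (2.352×10⁴/1.489×10⁴)⁴ = 0.304704 × 6.22545 = 1.897.

L_Y/L_1 ≈ 1.897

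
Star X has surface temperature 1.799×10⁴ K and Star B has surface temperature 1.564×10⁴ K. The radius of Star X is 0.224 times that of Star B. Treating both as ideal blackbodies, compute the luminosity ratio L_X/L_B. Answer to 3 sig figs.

L_X/L_B ≈ 0.0878

L ∝ R²T⁴, so L_X/L_B = (R_X/R_B)²(T_X/T_B)⁴ = (0.224)² × (1.799×10⁴/1.564×10⁴)⁴ = 0.050176 × 1.75056 = 0.0878.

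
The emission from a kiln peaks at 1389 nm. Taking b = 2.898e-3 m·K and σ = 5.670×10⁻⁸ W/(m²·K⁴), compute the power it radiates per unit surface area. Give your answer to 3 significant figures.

Wien's law: T = b/λ_max = 2.898×10⁻³/1.389×10⁻⁶ = 2086.39 K.
Then I = σT⁴ = 5.670×10⁻⁸×(2086.39)⁴ = 1.07×10⁶ W/m².

I ≈ 1.07×10⁶ W/m²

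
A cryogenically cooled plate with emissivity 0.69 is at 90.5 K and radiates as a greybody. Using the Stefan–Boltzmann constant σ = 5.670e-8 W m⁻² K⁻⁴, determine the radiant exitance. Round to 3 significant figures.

Stefan–Boltzmann: I = εσT⁴ = 0.69 × 5.670×10⁻⁸ × (90.5)⁴ = 2.62 W/m².

I ≈ 2.62 W/m²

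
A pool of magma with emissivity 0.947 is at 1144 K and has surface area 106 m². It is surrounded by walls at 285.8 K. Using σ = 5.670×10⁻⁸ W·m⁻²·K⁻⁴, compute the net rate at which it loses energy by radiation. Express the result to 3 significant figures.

Net loss ≈ 9.71×10⁶ W

Area A = 106 m².
Net radiated power P_net = εσA(T⁴ − T₀⁴) = 0.947×5.670×10⁻⁸×106×(1144⁴ − 285.8⁴).
T⁴ − T₀⁴ = 1.71279×10¹² − 6.67189×10⁹ = 1.70612×10¹² K⁴, so P_net = 9.71×10⁶ W.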